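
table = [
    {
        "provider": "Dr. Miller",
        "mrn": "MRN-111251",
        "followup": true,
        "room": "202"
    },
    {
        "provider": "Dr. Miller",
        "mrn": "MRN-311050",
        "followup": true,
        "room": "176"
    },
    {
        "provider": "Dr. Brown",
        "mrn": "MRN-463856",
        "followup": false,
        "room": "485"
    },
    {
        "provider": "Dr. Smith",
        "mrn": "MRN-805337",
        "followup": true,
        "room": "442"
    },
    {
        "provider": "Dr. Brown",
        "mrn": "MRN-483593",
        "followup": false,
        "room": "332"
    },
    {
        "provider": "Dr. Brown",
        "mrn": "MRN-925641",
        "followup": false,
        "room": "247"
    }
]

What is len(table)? 6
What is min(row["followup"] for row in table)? False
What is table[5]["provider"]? "Dr. Brown"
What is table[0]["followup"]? True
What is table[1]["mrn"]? "MRN-311050"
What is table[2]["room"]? "485"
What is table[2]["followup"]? False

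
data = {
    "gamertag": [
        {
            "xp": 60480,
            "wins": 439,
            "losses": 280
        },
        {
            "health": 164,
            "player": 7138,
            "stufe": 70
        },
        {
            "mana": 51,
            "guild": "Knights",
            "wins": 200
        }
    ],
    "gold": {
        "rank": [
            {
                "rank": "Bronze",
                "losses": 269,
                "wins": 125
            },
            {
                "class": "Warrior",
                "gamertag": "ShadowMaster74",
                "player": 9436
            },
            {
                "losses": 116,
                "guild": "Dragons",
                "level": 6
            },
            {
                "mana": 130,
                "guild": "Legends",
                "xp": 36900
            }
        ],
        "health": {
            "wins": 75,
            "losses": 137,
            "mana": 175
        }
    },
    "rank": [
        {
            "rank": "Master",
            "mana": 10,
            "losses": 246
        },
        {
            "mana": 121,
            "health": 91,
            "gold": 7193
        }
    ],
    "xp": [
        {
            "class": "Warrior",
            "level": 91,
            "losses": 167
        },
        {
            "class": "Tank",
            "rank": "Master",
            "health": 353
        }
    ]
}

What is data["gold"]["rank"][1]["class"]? "Warrior"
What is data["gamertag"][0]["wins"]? 439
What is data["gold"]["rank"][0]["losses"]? 269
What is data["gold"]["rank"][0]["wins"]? 125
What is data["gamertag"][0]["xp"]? 60480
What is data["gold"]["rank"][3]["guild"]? "Legends"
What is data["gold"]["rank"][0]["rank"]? "Bronze"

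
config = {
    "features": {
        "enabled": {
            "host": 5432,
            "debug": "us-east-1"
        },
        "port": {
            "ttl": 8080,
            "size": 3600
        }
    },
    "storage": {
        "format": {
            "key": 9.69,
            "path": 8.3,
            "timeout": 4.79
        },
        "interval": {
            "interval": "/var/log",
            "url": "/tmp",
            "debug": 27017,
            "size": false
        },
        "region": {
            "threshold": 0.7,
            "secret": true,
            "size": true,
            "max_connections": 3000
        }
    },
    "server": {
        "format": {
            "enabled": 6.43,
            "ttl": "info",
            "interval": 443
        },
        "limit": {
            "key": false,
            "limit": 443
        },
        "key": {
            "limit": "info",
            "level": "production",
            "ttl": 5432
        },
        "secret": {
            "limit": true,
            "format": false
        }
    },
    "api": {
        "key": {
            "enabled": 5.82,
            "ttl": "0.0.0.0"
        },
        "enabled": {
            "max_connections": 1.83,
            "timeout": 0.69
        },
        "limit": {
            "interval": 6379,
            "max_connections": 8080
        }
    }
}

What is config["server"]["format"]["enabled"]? 6.43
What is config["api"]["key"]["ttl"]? "0.0.0.0"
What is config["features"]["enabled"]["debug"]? "us-east-1"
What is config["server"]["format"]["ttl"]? "info"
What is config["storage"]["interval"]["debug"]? 27017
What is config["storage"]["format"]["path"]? 8.3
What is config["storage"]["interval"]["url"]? "/tmp"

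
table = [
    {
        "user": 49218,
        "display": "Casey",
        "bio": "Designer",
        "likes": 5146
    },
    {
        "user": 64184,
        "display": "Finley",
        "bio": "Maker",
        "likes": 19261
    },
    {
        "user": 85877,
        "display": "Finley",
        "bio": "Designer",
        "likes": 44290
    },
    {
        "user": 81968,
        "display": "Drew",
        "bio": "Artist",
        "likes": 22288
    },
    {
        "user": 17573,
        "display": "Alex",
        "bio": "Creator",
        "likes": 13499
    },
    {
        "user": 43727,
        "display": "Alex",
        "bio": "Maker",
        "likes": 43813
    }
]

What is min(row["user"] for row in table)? 17573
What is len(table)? 6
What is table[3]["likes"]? 22288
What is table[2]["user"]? 85877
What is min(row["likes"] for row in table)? 5146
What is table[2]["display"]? "Finley"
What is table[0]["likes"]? 5146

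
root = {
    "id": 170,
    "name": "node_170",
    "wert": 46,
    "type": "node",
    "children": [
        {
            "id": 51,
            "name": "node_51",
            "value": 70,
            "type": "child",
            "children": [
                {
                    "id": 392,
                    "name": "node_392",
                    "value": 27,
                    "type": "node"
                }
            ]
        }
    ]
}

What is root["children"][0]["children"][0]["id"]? 392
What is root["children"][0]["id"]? 51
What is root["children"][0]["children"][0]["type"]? "node"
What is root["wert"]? 46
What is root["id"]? 170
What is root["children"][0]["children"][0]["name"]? "node_392"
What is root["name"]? "node_170"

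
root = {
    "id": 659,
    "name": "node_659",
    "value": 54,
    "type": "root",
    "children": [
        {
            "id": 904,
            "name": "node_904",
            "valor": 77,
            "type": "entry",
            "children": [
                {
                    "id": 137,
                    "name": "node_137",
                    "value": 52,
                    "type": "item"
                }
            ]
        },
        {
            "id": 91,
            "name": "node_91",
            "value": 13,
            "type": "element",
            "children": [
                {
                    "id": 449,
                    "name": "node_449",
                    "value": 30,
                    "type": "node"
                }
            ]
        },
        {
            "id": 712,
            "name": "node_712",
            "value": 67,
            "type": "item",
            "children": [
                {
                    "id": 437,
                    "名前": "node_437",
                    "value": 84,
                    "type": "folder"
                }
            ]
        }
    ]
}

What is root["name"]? "node_659"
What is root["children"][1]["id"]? 91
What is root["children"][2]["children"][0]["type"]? "folder"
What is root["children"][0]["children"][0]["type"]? "item"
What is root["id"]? 659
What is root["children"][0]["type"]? "entry"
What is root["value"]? 54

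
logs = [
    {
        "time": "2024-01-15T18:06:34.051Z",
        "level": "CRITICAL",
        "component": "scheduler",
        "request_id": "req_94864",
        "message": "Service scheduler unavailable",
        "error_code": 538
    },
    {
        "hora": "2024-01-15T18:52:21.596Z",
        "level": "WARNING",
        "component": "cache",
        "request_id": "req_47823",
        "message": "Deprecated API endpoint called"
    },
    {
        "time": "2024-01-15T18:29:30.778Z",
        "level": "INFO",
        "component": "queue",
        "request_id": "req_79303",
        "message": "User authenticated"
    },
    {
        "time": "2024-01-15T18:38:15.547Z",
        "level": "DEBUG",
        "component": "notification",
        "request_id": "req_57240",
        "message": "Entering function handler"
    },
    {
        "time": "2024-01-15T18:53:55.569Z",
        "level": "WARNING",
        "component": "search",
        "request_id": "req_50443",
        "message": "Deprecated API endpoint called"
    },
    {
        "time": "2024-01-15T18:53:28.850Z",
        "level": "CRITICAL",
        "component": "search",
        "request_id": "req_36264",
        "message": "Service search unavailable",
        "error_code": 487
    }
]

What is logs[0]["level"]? "CRITICAL"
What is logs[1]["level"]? "WARNING"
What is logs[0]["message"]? "Service scheduler unavailable"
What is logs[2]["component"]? "queue"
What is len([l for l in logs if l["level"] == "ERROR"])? 0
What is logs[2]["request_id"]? "req_79303"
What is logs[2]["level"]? "INFO"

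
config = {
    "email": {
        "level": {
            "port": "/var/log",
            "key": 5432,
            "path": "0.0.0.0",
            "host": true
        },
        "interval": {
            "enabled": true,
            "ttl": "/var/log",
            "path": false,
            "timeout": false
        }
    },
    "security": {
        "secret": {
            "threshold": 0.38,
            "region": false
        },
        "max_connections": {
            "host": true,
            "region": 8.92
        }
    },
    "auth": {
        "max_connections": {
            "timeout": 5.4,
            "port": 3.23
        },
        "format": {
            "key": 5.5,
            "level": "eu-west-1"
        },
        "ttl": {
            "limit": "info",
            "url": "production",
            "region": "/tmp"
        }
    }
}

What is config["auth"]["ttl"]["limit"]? "info"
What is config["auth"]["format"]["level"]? "eu-west-1"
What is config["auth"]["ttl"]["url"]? "production"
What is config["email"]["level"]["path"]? "0.0.0.0"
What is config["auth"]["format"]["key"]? 5.5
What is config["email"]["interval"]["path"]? False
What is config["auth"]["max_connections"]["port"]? 3.23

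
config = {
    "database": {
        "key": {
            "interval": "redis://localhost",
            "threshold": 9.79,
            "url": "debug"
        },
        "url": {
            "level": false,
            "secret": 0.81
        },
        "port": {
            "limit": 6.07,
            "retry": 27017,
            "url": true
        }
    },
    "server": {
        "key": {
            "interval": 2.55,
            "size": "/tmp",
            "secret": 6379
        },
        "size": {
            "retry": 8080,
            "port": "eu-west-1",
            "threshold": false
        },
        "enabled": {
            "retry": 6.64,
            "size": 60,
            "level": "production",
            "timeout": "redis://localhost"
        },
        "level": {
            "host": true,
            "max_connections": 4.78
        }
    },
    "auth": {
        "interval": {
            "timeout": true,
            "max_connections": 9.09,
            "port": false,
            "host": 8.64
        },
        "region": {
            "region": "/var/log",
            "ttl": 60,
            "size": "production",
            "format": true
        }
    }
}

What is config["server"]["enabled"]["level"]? "production"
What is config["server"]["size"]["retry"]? 8080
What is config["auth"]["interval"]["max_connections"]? 9.09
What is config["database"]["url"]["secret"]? 0.81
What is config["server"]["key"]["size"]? "/tmp"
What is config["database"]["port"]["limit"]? 6.07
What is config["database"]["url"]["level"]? False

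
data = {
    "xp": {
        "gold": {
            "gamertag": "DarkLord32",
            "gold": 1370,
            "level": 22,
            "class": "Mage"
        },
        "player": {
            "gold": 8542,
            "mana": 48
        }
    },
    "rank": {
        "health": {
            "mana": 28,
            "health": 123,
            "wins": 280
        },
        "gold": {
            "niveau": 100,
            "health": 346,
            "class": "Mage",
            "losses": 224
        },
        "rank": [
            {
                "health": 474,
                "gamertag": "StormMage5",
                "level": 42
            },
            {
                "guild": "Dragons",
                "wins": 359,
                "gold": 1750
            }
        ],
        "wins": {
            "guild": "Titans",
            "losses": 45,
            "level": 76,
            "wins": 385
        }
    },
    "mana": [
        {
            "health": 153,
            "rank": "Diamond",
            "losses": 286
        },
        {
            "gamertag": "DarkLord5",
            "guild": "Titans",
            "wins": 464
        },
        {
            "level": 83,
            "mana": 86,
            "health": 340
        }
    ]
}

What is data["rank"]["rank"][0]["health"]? 474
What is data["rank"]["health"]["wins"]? 280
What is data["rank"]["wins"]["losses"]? 45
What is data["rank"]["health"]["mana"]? 28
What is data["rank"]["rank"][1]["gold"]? 1750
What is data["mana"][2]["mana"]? 86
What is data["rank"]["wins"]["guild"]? "Titans"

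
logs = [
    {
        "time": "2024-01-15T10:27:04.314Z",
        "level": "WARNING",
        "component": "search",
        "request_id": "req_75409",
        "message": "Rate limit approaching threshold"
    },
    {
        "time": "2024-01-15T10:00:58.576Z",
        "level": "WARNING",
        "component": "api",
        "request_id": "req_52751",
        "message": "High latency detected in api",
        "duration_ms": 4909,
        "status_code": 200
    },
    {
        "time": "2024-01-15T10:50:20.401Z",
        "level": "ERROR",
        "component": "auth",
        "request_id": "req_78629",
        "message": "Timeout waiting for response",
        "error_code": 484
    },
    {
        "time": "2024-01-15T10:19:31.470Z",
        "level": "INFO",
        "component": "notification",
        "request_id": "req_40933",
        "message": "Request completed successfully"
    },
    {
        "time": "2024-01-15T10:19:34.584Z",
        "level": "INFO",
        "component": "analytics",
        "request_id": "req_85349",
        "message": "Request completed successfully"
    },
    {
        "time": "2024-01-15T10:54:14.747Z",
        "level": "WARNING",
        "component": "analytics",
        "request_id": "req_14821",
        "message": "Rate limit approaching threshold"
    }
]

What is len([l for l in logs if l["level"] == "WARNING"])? 3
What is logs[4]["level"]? "INFO"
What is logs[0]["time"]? "2024-01-15T10:27:04.314Z"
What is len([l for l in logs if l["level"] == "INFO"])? 2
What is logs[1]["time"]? "2024-01-15T10:00:58.576Z"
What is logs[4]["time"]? "2024-01-15T10:19:34.584Z"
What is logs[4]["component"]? "analytics"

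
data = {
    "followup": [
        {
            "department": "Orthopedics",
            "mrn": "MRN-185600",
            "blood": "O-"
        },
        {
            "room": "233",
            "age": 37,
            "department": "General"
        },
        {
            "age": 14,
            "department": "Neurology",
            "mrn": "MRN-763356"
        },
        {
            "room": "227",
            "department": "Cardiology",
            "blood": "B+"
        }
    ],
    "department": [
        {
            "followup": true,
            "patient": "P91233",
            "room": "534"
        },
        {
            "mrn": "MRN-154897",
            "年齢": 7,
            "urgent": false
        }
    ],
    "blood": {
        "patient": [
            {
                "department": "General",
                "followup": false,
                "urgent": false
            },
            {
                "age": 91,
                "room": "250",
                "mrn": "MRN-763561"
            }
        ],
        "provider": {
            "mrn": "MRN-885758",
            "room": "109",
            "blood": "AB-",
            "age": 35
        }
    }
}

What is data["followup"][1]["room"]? "233"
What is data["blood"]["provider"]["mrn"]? "MRN-885758"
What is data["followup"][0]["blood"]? "O-"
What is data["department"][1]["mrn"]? "MRN-154897"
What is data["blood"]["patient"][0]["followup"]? False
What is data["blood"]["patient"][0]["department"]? "General"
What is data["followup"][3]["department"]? "Cardiology"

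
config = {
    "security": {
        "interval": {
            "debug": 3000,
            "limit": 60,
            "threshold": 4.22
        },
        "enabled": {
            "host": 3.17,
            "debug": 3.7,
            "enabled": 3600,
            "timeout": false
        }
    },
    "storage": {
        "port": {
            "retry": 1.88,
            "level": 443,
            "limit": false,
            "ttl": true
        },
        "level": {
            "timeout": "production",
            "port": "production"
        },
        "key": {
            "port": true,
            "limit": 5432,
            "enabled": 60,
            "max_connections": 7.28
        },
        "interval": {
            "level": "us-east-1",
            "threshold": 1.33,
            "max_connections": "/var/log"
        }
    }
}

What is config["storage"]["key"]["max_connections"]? 7.28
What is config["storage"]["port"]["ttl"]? True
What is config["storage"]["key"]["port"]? True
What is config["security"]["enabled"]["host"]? 3.17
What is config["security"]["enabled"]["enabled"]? 3600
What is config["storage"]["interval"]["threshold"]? 1.33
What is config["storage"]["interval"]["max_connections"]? "/var/log"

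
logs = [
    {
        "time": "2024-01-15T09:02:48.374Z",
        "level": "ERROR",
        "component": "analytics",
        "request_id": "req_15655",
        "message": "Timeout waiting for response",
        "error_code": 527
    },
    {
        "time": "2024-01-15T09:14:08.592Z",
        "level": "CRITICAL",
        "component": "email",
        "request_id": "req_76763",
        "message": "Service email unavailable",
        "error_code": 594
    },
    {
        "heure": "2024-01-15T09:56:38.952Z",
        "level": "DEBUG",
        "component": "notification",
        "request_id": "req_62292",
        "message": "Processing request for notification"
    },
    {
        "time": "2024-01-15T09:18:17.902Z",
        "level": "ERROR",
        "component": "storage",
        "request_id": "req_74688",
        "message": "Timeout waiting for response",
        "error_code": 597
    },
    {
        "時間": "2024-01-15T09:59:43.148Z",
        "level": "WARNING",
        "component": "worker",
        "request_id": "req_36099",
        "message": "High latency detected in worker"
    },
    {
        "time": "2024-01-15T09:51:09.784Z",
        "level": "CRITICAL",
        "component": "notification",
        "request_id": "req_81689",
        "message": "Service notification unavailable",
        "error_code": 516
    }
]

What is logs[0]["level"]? "ERROR"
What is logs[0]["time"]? "2024-01-15T09:02:48.374Z"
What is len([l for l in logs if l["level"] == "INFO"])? 0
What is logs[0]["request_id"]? "req_15655"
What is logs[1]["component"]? "email"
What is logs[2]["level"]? "DEBUG"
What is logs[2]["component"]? "notification"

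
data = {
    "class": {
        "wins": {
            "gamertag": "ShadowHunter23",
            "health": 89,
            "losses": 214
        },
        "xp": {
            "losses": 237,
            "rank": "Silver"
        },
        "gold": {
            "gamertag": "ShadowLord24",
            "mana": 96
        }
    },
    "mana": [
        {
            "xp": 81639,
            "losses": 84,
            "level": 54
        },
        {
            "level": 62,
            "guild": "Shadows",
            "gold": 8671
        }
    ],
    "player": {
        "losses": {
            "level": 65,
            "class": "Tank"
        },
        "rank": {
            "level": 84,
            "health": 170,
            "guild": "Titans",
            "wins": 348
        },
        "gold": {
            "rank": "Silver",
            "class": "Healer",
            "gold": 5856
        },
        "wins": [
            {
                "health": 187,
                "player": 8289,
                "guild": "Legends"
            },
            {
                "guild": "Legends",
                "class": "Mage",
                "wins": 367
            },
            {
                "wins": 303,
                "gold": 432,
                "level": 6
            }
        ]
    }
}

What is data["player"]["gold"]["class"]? "Healer"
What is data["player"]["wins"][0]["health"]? 187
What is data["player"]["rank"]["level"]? 84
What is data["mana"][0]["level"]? 54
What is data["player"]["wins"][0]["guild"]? "Legends"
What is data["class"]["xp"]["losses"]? 237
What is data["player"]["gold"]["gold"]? 5856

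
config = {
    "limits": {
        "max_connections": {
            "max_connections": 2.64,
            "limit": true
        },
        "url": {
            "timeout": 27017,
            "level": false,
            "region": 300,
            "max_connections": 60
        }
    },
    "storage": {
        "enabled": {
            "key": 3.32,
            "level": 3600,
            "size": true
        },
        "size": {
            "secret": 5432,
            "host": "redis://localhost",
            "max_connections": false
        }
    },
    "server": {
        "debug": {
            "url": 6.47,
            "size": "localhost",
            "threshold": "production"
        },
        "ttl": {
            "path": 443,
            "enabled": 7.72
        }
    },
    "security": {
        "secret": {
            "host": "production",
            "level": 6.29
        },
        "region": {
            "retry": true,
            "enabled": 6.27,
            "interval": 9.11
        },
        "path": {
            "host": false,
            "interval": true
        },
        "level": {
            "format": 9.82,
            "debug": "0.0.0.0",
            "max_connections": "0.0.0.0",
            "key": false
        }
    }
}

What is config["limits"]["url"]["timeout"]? 27017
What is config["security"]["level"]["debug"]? "0.0.0.0"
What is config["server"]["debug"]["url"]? 6.47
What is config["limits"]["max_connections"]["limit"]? True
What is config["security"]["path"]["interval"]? True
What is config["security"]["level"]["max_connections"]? "0.0.0.0"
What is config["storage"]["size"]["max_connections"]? False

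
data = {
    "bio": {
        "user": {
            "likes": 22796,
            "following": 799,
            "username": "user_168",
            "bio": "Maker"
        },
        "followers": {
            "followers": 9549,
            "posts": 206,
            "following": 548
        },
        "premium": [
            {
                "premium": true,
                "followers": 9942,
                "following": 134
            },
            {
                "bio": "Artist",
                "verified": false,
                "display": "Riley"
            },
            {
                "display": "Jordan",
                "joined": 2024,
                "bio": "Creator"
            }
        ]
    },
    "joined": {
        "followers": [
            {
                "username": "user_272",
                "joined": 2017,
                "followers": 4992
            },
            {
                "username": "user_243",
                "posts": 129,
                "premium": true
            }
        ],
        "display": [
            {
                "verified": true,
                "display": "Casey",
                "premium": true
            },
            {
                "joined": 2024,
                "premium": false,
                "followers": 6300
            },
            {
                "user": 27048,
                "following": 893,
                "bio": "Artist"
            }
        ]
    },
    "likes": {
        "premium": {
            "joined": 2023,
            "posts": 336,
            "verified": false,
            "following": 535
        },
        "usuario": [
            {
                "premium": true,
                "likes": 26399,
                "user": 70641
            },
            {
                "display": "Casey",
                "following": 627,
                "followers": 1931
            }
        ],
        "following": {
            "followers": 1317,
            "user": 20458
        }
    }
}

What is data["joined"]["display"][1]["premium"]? False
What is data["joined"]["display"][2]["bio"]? "Artist"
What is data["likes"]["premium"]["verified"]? False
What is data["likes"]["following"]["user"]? 20458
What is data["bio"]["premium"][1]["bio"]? "Artist"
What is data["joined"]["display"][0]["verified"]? True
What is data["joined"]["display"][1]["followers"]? 6300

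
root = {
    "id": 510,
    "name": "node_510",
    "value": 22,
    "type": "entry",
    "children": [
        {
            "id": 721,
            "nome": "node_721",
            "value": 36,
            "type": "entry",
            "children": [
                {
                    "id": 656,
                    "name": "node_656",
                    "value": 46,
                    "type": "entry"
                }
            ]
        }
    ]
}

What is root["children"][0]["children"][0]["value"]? 46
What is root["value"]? 22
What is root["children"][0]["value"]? 36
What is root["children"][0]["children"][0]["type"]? "entry"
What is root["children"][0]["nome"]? "node_721"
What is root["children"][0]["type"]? "entry"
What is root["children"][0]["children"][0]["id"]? 656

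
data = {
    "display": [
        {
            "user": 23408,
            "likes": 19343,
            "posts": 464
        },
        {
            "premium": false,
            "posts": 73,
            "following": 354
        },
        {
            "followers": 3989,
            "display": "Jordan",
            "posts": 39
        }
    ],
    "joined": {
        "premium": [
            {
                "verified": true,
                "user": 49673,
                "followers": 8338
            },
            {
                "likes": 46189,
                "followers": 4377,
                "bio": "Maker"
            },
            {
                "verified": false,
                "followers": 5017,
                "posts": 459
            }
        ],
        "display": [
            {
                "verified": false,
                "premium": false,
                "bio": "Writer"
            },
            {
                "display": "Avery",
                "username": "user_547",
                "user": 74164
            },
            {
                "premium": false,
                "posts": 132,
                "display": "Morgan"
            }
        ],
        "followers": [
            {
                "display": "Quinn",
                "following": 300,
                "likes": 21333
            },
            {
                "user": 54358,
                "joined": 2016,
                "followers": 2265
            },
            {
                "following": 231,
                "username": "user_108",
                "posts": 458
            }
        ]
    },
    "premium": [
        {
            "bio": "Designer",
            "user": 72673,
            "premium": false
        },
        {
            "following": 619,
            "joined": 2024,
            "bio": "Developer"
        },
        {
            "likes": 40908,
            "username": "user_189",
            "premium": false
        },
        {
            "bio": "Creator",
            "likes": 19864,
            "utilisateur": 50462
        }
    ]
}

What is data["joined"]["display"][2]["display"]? "Morgan"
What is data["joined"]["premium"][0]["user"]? 49673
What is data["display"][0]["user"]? 23408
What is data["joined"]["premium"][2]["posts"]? 459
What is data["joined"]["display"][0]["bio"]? "Writer"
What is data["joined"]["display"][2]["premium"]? False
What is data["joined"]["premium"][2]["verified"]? False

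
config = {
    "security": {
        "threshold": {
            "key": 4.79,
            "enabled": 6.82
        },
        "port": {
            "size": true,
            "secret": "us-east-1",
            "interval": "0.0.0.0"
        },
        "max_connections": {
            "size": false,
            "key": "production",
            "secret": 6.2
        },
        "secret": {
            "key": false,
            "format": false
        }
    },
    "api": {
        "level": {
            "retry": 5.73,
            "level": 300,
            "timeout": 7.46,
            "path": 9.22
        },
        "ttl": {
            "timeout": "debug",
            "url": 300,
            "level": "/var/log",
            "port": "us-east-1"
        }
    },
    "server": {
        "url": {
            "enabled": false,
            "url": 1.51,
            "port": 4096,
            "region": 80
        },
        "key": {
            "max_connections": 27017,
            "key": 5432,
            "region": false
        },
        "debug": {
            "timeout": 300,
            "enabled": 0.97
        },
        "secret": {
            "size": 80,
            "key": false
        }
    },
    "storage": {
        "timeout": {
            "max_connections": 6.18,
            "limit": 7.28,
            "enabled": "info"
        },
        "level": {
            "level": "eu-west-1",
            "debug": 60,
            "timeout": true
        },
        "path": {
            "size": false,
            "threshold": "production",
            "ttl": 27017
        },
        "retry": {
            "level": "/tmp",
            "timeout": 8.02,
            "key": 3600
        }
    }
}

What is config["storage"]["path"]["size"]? False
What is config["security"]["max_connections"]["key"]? "production"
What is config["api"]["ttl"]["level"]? "/var/log"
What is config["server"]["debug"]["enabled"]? 0.97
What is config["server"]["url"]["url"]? 1.51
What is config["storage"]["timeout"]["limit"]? 7.28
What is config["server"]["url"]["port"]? 4096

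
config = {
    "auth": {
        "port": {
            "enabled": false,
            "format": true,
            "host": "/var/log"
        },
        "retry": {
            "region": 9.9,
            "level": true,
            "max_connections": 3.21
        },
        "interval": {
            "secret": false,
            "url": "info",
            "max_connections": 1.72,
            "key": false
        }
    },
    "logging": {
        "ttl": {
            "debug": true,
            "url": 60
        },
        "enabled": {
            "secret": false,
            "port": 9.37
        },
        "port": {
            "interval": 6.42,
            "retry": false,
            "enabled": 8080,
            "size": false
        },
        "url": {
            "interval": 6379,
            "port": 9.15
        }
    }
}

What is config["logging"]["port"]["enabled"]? 8080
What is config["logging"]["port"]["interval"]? 6.42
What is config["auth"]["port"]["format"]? True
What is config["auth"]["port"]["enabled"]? False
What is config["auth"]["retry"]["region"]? 9.9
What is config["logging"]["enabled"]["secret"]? False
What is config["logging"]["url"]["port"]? 9.15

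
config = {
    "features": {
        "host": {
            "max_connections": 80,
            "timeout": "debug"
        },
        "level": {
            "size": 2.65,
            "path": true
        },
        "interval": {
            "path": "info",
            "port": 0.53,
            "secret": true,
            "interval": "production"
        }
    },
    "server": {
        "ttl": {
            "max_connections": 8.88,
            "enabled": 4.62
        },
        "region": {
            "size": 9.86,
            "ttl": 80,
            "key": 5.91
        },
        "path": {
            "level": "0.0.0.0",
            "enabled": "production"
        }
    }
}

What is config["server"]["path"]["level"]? "0.0.0.0"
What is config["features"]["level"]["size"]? 2.65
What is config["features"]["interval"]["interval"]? "production"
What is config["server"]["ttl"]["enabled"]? 4.62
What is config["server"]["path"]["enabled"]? "production"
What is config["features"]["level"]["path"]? True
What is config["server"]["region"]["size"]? 9.86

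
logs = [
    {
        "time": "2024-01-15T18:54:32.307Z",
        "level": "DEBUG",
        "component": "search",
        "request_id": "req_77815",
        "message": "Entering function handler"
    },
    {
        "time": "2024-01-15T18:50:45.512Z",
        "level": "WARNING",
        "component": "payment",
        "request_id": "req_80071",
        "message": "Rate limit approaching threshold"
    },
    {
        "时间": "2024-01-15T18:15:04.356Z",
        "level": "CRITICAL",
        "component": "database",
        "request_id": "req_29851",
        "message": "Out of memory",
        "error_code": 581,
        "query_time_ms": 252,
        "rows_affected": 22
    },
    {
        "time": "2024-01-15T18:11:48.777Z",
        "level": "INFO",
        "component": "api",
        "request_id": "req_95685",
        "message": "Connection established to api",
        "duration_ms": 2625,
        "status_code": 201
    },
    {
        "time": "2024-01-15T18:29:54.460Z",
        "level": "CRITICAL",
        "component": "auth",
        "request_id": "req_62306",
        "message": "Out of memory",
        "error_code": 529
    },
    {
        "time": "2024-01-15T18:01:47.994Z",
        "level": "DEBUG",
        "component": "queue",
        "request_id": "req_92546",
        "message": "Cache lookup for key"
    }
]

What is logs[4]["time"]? "2024-01-15T18:29:54.460Z"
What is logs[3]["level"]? "INFO"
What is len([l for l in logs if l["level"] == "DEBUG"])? 2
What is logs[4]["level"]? "CRITICAL"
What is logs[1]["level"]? "WARNING"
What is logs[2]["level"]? "CRITICAL"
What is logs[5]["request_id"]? "req_92546"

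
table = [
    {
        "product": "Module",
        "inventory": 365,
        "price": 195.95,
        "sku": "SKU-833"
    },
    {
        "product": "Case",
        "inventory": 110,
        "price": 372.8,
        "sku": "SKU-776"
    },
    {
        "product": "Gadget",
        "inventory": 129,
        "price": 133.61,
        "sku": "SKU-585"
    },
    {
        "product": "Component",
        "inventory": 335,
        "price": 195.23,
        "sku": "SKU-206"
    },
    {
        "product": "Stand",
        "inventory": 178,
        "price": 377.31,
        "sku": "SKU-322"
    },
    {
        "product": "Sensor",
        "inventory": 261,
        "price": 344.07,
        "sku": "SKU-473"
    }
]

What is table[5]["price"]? 344.07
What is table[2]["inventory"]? 129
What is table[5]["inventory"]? 261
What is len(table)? 6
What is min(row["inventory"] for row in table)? 110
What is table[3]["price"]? 195.23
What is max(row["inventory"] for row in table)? 365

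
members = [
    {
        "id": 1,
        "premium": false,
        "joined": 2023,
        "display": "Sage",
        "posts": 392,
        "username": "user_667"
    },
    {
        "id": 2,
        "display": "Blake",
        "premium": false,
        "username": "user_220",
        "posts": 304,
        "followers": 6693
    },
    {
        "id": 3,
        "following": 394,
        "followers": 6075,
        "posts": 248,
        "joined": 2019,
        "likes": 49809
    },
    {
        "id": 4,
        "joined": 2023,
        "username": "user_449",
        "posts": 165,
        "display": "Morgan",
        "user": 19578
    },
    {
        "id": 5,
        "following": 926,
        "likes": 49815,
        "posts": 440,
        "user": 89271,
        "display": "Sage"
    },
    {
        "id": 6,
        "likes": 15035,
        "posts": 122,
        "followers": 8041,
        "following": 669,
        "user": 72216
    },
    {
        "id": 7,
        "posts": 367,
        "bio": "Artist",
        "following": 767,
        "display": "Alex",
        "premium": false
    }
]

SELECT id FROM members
[1, 2, 3, 4, 5, 6, 7]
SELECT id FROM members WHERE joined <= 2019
[3]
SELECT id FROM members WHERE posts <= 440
[1, 2, 3, 4, 5, 6, 7]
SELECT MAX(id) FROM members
7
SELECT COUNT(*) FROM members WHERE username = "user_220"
1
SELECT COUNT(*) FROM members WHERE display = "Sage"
2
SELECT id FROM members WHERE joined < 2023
[3]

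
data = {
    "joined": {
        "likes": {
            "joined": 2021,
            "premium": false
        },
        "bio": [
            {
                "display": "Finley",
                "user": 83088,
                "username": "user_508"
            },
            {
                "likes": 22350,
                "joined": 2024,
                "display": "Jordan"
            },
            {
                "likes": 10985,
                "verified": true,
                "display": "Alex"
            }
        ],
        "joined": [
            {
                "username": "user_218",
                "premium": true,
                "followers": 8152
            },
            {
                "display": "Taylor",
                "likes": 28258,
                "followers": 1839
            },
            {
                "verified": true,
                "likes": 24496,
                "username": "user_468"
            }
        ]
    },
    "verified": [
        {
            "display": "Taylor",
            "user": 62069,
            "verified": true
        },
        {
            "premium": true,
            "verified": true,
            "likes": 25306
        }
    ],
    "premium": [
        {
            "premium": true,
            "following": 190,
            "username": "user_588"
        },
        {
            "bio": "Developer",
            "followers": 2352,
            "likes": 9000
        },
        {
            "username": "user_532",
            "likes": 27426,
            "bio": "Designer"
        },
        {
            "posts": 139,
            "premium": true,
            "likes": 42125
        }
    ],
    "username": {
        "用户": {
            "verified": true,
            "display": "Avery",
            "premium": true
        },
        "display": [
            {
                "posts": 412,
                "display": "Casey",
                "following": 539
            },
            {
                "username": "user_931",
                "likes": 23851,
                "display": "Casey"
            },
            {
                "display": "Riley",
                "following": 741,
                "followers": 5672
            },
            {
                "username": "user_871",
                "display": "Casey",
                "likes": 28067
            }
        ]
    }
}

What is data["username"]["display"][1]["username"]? "user_931"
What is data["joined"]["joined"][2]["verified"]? True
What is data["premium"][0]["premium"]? True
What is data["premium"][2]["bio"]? "Designer"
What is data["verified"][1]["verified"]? True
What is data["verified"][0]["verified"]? True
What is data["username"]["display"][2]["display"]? "Riley"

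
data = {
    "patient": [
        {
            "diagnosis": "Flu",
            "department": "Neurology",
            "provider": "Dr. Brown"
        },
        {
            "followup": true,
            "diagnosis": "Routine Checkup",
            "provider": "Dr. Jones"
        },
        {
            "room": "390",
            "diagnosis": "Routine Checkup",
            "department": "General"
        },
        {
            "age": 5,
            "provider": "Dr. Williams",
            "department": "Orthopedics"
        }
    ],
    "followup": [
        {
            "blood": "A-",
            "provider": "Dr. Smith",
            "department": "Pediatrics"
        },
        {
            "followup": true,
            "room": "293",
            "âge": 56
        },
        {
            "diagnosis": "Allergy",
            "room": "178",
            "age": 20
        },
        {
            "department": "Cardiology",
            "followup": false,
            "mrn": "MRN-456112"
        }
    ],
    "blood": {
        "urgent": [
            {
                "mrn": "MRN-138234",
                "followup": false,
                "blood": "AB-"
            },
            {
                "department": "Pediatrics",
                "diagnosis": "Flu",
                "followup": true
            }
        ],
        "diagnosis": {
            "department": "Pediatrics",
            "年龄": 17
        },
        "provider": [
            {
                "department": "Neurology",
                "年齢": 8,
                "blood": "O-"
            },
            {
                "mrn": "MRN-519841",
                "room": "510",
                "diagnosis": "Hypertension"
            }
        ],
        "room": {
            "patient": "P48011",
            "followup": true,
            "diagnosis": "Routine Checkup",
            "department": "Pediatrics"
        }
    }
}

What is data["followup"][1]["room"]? "293"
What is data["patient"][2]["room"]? "390"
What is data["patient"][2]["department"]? "General"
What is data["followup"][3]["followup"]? False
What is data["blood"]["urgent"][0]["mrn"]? "MRN-138234"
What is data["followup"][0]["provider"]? "Dr. Smith"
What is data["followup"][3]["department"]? "Cardiology"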